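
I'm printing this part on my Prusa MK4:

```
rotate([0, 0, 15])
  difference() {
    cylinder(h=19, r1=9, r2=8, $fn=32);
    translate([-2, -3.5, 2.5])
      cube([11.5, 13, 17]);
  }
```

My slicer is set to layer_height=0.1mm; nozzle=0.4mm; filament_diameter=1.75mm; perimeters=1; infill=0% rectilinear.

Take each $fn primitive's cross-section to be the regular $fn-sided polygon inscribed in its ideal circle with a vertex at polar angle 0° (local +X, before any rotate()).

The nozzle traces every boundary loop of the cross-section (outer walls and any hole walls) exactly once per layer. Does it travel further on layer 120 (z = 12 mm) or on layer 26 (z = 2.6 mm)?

Layer 120 (z = 12): the cone: at t=0.632 of its height the radius interpolates to r₁+(r₂−r₁)t = 8.368, giving a regular 32-gon of that circumradius (perimeter = 2·32·8.368·sin(180°/32) = 52.50 mm); the cube at (-2, -3.5) (footprint 11.5×13) is included at this height (perimeter 49.00 mm); Subtracting the remaining from the first: starting from the cone, the 11.5×13 cube at (-2, -3.5) partially overlaps it — only the 106.49 mm² overlap (of its 149.50 mm²) is removed, clipping the outline — boundary = 54.90 mm; (rotated 15° about Z; rotation is an isometry so areas/perimeters/island counts are preserved). So its perimeter = 54.90 mm. Layer 26 (z = 2.6): the cone (r1=9→r2=8) has section circumradius 8.863 here — a regular 32-gon (perimeter = 2·32·8.863·sin(180°/32) = 55.60 mm); the 11.5×13 cube at (-2, -3.5) contributes its full rectangle (perimeter 49.00 mm); After the difference (first − rest): starting from the cone, the 11.5×13 cube at (-2, -3.5) partially overlaps it — only the 115.92 mm² overlap (of its 149.50 mm²) is removed, clipping the outline — boundary = 58.32 mm; (whole slice rotated 15° about Z — lengths, areas and connectivity unchanged). So its perimeter = 58.32 mm. Layer 26 is larger (58.32 vs 54.90 mm).

layer 26 (z = 2.6 mm)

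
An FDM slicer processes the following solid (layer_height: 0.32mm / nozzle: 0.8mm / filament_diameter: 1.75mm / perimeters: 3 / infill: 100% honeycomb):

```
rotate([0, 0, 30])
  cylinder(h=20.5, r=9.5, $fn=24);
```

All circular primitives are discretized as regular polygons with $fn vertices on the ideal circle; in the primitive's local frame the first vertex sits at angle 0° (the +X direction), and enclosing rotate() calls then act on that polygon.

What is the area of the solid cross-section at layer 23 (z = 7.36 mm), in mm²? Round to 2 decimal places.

At z = 7.36 mm: the r=9.5 cylinder gives a regular 24-gon of circumradius 9.5 (constant along its height) (area = (24/2)·9.500²·sin(360°/24) = 280.30 mm²); (whole slice rotated 30° about Z — lengths, areas and connectivity unchanged). Overall, the cross-section is a single solid region. Net area = 280.30 mm².

280.30 mm²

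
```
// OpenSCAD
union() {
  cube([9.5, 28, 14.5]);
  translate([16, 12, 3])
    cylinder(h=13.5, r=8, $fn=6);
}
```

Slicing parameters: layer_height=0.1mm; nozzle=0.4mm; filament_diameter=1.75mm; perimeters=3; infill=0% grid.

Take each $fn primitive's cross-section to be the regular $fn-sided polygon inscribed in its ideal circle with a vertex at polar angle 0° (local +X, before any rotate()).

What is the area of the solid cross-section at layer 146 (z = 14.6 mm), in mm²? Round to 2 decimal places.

At z = 14.6 mm: the cube is absent (z outside [0, 14.5]); the r=8 cylinder at (16, 12) contributes a regular 6-gon of circumradius 8 (area = (6/2)·8.000²·sin(360°/6) = 166.28 mm²); Combining (union): only the r=8 cylinder at (16, 12) is present, so the union is just that shape — area = 166.28 mm². Overall, the cross-section is a single solid region. Net area = 166.28 mm².

166.28 mm²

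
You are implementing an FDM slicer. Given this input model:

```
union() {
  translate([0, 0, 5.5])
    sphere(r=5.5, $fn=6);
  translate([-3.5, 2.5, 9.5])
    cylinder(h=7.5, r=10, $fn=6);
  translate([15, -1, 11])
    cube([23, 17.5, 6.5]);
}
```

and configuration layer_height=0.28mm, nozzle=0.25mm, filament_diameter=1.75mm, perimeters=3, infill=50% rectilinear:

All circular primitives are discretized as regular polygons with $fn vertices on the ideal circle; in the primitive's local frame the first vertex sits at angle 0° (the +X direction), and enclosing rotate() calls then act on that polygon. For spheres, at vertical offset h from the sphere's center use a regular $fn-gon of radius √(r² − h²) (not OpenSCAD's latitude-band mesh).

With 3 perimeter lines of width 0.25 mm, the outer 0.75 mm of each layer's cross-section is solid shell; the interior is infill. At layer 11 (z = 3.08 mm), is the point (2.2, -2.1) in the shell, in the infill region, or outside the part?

At z = 3.08 mm: the sphere: section is a regular 6-gon, circumradius = √(r²−h²) = √(5.5²−2.42²) = 4.939; the cylinder at (-3.5, 2.5) is absent (z outside [9.5, 17]); the cube at (15, -1) does not reach this height (z outside [11, 17.5]); Combining (union): only the r=5.5 sphere is present, so the union is just that shape — 1 connected region. Overall, the cross-section is a single solid region. The nearest boundary edge runs (2.47, -4.28)→(4.94, 0.00); distance from the point to it = 1.32 mm. The point is inside the cross-section and 1.32 mm from the nearest boundary — more than the 0.75 mm shell width (3 × 0.25), so it's in the infill interior.

infill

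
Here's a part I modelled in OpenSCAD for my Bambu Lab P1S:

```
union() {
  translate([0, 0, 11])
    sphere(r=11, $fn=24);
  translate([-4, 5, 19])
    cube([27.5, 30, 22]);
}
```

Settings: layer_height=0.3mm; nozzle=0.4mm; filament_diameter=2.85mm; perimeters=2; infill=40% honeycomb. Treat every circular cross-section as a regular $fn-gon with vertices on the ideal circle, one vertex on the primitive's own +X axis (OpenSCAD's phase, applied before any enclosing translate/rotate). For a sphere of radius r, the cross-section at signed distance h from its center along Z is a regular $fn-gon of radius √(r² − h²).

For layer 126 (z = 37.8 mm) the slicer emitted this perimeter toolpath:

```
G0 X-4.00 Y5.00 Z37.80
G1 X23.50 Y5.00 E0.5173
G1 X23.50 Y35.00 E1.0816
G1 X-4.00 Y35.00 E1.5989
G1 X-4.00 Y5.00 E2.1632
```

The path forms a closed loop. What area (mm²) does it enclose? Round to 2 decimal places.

825.00 mm²

Apply the shoelace formula to the sequence of (X, Y) vertices; enclosed area = 825.00 mm².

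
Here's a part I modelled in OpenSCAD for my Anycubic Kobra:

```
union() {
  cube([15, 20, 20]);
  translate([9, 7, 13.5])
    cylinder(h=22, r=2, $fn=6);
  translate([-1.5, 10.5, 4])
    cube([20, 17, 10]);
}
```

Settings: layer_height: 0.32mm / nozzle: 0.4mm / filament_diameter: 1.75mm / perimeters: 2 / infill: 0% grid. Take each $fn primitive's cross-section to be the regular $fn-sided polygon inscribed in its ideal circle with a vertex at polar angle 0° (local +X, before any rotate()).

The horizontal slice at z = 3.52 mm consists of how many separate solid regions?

1

At z = 3.52 mm: the cube (footprint 15×20) is included at this height; the cylinder at (9, 7) does not reach this height (z outside [13.5, 35.5]); the cube at (-1.5, 10.5) does not reach this height (z outside [4, 14]); Taking the union: only the 15×20 cube is present, so the union is just that shape — 1 connected region. The result has 1 disconnected region.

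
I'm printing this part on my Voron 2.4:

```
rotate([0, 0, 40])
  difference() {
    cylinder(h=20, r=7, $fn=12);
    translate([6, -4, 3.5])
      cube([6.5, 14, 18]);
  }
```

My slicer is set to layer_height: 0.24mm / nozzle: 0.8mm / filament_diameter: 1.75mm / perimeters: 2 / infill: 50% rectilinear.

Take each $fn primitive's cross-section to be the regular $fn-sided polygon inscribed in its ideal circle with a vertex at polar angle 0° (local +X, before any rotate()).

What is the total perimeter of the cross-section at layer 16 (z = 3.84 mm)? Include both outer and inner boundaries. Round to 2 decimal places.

43.18 mm

At z = 3.84 mm: the r=7 cylinder contributes a regular 12-gon of circumradius 7 (perimeter = 2·12·7.000·sin(180°/12) = 43.48 mm); the 6.5×14 cube at (6, -4) contributes its full rectangle (perimeter 41.00 mm); Subtracting the remaining from the first: starting from the r=7 cylinder, the 6.5×14 cube at (6, -4) partially overlaps it — only the 3.72 mm² overlap (of its 91.00 mm²) is removed, clipping the outline — boundary = 43.18 mm; (rotated 40° about Z; rotation is an isometry so areas/perimeters/island counts are preserved). Overall, the cross-section is a single solid region. Total boundary length (outer) = 43.18 mm.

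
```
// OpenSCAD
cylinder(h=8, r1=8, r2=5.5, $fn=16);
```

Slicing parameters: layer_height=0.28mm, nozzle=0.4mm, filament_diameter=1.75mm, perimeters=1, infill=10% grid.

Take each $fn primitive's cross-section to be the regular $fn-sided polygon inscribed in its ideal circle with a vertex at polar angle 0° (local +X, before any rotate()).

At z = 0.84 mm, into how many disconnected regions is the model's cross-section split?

At z = 0.84 mm: the cone: at t=0.105 of its height the radius interpolates to r₁+(r₂−r₁)t = 7.737, giving a regular 16-gon of that circumradius. The result has 1 disconnected region.

1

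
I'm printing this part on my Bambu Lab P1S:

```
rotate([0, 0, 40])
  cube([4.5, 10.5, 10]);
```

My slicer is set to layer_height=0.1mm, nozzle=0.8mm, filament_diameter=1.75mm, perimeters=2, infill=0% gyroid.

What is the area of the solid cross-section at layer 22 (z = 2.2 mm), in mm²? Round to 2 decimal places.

47.25 mm²

At z = 2.2 mm: the 4.5×10.5 cube contributes its full rectangle (area 47.25 mm²); (whole slice rotated 40° about Z — lengths, areas and connectivity unchanged). Overall, the cross-section is a single solid region. Net area = 47.25 mm².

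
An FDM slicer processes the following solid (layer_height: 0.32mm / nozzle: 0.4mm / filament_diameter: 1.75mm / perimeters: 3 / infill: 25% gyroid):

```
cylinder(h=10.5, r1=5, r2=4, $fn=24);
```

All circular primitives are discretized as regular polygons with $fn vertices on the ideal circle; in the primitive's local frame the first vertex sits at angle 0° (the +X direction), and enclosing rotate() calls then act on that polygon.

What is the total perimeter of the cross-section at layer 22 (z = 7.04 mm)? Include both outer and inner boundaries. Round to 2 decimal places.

27.13 mm

At z = 7.04 mm: the cone contributes a regular 24-gon of circumradius 4.330 (interpolated between r1=5 and r2=4 at t=0.670) (perimeter = 2·24·4.330·sin(180°/24) = 27.13 mm). Overall, the cross-section is a single solid region. Total boundary length (outer) = 27.13 mm.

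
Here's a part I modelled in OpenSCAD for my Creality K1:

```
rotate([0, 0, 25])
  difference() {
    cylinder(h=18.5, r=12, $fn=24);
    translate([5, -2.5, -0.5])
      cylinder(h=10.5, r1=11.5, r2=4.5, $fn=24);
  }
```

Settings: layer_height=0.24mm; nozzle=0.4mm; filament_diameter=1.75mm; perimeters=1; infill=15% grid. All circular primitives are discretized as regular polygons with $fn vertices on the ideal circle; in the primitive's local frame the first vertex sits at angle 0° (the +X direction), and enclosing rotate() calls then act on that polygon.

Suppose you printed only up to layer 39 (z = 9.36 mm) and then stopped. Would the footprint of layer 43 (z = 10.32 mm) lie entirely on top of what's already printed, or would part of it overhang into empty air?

Compare the two slices. At z = 9.36: the cylinder: section is a regular 24-gon, circumradius r=12 (area = (24/2)·12.000²·sin(360°/24) = 447.24 mm²); the cone at (5, -2.5): at t=0.939 of its height the radius interpolates to r₁+(r₂−r₁)t = 4.927, giving a regular 24-gon of that circumradius (area = (24/2)·4.927²·sin(360°/24) = 75.38 mm²); Taking the first minus the rest: starting from the r=12 cylinder (447.24 mm²), the cone at (5, -2.5) lies wholly inside it (removes its full 75.38 mm² and its 30.87 mm outline becomes a hole wall) — area = 371.85 mm²; (whole slice rotated 25° about Z — lengths, areas and connectivity unchanged). At z = 10.32: the r=12 cylinder gives a regular 24-gon of circumradius 12 (constant along its height) (area = (24/2)·12.000²·sin(360°/24) = 447.24 mm²); the cone at (5, -2.5) does not reach this height (z outside [-0.5, 10]); Taking the first minus the rest: none of the subtracted shapes is present at this height, so the r=12 cylinder is unchanged — area = 447.24 mm²; (whole slice rotated 25° about Z — lengths, areas and connectivity unchanged). Checking containment: at z = 10.32 the cross-section extends beyond the z = 9.36 cross-section by about 75.38 mm².

part overhangs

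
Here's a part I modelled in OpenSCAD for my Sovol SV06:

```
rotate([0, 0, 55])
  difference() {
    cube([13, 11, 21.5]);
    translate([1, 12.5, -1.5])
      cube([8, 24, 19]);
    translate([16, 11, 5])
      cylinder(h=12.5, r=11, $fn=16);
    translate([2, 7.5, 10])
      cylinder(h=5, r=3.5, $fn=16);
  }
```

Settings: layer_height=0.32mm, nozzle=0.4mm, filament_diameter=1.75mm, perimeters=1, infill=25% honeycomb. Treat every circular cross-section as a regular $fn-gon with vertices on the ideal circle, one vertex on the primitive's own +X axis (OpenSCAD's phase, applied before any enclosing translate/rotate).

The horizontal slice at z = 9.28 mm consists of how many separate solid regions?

At z = 9.28 mm: the cube (footprint 13×11) is included at this height; the cube at (1, 12.5) is present — its section is the full 8×24 rectangle; the r=11 cylinder at (16, 11) gives a regular 16-gon of circumradius 11 (constant along its height); the cylinder at (2, 7.5) is not intersected at this z (z outside [10, 15]); Taking the first minus the rest: starting from the 13×11 cube, the 8×24 cube at (1, 12.5) misses the remaining region (no effect); the r=11 cylinder at (16, 11) partially overlaps it — only the 60.50 mm² overlap (of its 370.44 mm²) is removed, clipping the outline — 1 connected region; (rotated 55° about Z; rotation is an isometry so areas/perimeters/island counts are preserved). The result has 1 disconnected region.

1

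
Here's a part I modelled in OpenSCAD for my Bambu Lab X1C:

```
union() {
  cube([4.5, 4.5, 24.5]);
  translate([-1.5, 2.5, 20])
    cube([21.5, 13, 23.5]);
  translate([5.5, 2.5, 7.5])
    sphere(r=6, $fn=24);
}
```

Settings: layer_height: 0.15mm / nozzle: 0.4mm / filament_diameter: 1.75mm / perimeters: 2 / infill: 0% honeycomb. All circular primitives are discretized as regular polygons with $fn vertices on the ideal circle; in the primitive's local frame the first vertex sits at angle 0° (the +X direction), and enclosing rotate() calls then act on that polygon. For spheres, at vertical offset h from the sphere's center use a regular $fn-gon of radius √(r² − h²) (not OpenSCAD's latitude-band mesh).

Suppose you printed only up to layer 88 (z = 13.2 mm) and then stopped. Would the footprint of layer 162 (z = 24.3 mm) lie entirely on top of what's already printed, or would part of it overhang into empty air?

part overhangs

Compare the two slices. At z = 13.2: the 4.5×4.5 cube contributes its full rectangle (area 20.25 mm²); the cube at (-1.5, 2.5) is absent (z outside [20, 43.5]); the r=6 sphere at (5.5, 2.5) slices to a regular 24-gon of circumradius 1.873 (√(r²−h²) with h=5.7 from center) (area = (24/2)·1.873²·sin(360°/24) = 10.90 mm²); Combining (union): the regions partially overlap — summed areas 31.15 mm² minus the doubly-counted overlap 1.91 mm² gives 29.24 mm² — area = 29.24 mm². At z = 24.3: the cube (footprint 4.5×4.5) is included at this height (area 20.25 mm²); the 21.5×13 cube at (-1.5, 2.5) contributes its full rectangle (area 279.50 mm²); the sphere at (5.5, 2.5) is not intersected at this z (|z−center|=16.800 > r=6); Combining (union): the regions partially overlap — summed areas 299.75 mm² minus the doubly-counted overlap 9.00 mm² gives 290.75 mm² — area = 290.75 mm². Checking containment: at z = 24.3 the cross-section extends beyond the z = 13.2 cross-section by about 266.01 mm².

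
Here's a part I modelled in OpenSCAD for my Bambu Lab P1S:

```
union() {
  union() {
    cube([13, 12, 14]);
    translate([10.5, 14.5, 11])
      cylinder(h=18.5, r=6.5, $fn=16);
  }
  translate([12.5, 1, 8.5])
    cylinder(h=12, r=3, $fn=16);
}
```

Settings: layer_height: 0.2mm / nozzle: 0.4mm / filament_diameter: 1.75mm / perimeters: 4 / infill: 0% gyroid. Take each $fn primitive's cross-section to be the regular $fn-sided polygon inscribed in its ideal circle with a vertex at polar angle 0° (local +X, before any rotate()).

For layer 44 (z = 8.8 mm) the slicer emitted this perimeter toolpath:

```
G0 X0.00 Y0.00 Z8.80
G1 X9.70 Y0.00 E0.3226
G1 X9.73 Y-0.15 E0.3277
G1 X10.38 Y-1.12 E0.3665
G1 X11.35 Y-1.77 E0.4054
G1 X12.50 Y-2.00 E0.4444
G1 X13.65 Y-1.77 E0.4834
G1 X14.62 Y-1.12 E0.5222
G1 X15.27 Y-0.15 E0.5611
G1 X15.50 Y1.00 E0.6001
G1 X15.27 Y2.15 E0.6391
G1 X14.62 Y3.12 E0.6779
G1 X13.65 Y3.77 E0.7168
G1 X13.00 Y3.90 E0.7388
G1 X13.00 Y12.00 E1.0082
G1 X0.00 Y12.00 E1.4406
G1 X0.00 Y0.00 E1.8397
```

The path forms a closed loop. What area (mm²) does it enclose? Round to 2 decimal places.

Apply the shoelace formula to the sequence of (X, Y) vertices; enclosed area = 171.78 mm².

171.78 mm²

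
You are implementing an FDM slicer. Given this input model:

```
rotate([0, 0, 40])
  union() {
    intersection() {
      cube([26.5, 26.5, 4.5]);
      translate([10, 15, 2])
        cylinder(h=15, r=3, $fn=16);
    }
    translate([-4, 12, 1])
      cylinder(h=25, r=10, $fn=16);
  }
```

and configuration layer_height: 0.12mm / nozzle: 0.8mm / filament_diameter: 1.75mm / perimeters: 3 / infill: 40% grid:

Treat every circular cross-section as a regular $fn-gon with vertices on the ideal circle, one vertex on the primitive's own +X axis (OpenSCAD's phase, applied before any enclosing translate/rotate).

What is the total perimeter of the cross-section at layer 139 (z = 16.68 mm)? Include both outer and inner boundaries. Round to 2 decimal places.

62.43 mm

At z = 16.68 mm: the cube is not intersected at this z (z outside [0, 4.5]); the r=3 cylinder at (10, 15) gives a regular 16-gon of circumradius 3 (constant along its height) (perimeter = 2·16·3.000·sin(180°/16) = 18.73 mm); Keeping only the common overlap: at least one operand is absent at this height, so nothing remains; the cylinder at (-4, 12): section is a regular 16-gon, circumradius r=10 (perimeter = 2·16·10.000·sin(180°/16) = 62.43 mm); Combining (union): only the r=10 cylinder at (-4, 12) is present, so the union is just that shape — boundary = 62.43 mm; (whole slice rotated 40° about Z — lengths, areas and connectivity unchanged). Overall, the cross-section is a single solid region. Total boundary length (outer) = 62.43 mm.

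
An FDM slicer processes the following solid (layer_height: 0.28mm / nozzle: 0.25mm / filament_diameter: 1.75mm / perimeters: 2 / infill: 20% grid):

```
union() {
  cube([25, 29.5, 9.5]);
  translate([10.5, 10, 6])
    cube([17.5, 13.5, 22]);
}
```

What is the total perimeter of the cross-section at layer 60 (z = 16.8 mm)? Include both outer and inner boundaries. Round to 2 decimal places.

At z = 16.8 mm: the cube is not intersected at this z (z outside [0, 9.5]); the cube at (10.5, 10) (footprint 17.5×13.5) is included at this height (perimeter 62.00 mm); Taking the union: only the 17.5×13.5 cube at (10.5, 10) is present, so the union is just that shape — boundary = 62.00 mm. Overall, the cross-section is a single solid region. Total boundary length (outer) = 62.00 mm.

62.00 mm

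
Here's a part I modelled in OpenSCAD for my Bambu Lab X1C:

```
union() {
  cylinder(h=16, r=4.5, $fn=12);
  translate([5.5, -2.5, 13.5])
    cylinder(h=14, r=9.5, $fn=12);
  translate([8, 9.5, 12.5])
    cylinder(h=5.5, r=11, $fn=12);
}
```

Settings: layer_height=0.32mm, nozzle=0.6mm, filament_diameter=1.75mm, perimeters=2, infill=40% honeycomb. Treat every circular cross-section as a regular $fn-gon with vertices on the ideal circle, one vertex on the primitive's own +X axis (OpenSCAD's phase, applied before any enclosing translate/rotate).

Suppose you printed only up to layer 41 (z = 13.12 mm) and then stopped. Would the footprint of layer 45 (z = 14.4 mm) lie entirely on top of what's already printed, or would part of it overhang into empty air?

part overhangs

Compare the two slices. At z = 13.12: the r=4.5 cylinder gives a regular 12-gon of circumradius 4.5 (constant along its height) (area = (12/2)·4.500²·sin(360°/12) = 60.75 mm²); the cylinder at (5.5, -2.5) is absent (z outside [13.5, 27.5]); the r=11 cylinder at (8, 9.5) contributes a regular 12-gon of circumradius 11 (area = (12/2)·11.000²·sin(360°/12) = 363.00 mm²); Taking the union: the regions partially overlap — summed areas 423.75 mm² minus the doubly-counted overlap 14.29 mm² gives 409.46 mm² — area = 409.46 mm². At z = 14.4: the r=4.5 cylinder contributes a regular 12-gon of circumradius 4.5 (area = (12/2)·4.500²·sin(360°/12) = 60.75 mm²); the r=9.5 cylinder at (5.5, -2.5) contributes a regular 12-gon of circumradius 9.5 (area = (12/2)·9.500²·sin(360°/12) = 270.75 mm²); the r=11 cylinder at (8, 9.5) gives a regular 12-gon of circumradius 11 (constant along its height) (area = (12/2)·11.000²·sin(360°/12) = 363.00 mm²); Merging all regions: the regions partially overlap — summed areas 694.50 mm² minus the doubly-counted overlap 140.53 mm² gives 553.97 mm² — area = 553.97 mm². Checking containment: at z = 14.4 the cross-section extends beyond the z = 13.12 cross-section by about 144.51 mm².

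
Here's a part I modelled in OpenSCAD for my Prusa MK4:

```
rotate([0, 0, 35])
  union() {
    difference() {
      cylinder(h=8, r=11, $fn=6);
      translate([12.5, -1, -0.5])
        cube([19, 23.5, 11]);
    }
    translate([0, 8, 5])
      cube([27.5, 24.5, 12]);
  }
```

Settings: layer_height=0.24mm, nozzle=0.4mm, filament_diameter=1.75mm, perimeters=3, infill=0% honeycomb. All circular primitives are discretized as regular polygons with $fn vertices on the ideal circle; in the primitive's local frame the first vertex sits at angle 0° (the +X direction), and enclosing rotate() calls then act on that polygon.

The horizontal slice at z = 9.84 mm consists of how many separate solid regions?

At z = 9.84 mm: the cylinder is absent (z outside [0, 8]); the cube at (12.5, -1) is present — its section is the full 19×23.5 rectangle; After the difference (first − rest): the first operand is absent here, so nothing remains; the cube at (0, 8) (footprint 27.5×24.5) is included at this height; Combining (union): only the 27.5×24.5 cube at (0, 8) is present, so the union is just that shape — 1 connected region; (rotated 35° about Z; rotation is an isometry so areas/perimeters/island counts are preserved). The result has 1 disconnected region.

1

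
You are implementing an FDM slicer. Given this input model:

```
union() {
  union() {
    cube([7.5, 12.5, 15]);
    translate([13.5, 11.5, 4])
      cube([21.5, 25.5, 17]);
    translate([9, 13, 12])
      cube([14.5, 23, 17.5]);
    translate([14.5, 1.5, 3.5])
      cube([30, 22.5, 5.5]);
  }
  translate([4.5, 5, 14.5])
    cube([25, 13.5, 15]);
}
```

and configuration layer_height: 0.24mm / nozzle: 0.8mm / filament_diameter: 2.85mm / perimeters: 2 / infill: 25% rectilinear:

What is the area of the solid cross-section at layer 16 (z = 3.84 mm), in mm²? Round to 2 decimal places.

768.75 mm²

At z = 3.84 mm: the cube (footprint 7.5×12.5) is included at this height (area 93.75 mm²); the cube at (13.5, 11.5) is not intersected at this z (z outside [4, 21]); the cube at (9, 13) is not intersected at this z (z outside [12, 29.5]); the cube at (14.5, 1.5) is present — its section is the full 30×22.5 rectangle (area 675.00 mm²); Taking the union: the 2 present regions are separate (no shared area or edge), so areas and boundary lengths simply add and each stays a separate island — area = 768.75 mm²; the cube at (4.5, 5) does not reach this height (z outside [14.5, 29.5]); Combining (union): only that combined region is present, so the union is just that shape — area = 768.75 mm². Overall, the cross-section has 2 separate islands. Net area = 768.75 mm².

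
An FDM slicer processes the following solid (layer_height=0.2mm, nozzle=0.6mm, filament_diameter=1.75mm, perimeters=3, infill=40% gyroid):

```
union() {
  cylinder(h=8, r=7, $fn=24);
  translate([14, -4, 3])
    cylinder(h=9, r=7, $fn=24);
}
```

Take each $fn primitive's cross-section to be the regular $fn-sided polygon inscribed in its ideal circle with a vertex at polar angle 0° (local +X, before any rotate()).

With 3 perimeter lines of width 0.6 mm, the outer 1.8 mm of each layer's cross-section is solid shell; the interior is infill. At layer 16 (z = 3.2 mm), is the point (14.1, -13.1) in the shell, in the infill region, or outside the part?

outside

At z = 3.2 mm: the cylinder: section is a regular 24-gon, circumradius r=7; the r=7 cylinder at (14, -4) contributes a regular 24-gon of circumradius 7; Merging all regions: the 2 present regions are separate (no shared area or edge), so areas and boundary lengths simply add and each stays a separate island — 2 connected regions. Overall, the cross-section has 2 separate islands. The nearest boundary edge runs (15.81, -10.76)→(14.00, -11.00); distance from the point to it = 2.10 mm. The point is not inside any of the regions above, so it lies outside the cross-section (2.10 mm from the nearest boundary).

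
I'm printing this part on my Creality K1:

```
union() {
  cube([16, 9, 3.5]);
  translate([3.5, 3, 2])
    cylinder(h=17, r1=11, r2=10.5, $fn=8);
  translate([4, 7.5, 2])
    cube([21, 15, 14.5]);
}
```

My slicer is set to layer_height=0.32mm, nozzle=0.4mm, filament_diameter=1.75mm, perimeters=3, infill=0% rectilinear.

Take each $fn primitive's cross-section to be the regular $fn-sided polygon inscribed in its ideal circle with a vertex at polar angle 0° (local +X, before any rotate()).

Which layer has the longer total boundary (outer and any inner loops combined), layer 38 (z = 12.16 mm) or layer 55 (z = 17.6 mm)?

Layer 38 (z = 12.16): the cube is absent (z outside [0, 3.5]); the cone at (3.5, 3) contributes a regular 8-gon of circumradius 10.701 (interpolated between r1=11 and r2=10.5 at t=0.598) (perimeter = 2·8·10.701·sin(180°/8) = 65.52 mm); the cube at (4, 7.5) (footprint 21×15) is included at this height (perimeter 72.00 mm); Combining (union): the regions partially overlap (shared area 33.96 mm²), so the edge portions inside another operand are dropped and the merged outline is re-measured after clipping — boundary = 112.22 mm. So its perimeter = 112.22 mm. Layer 55 (z = 17.6): the cube is not intersected at this z (z outside [0, 3.5]); the cone at (3.5, 3) contributes a regular 8-gon of circumradius 10.541 (interpolated between r1=11 and r2=10.5 at t=0.918) (perimeter = 2·8·10.541·sin(180°/8) = 64.54 mm); the cube at (4, 7.5) does not reach this height (z outside [2, 16.5]); Merging all regions: only the cone at (3.5, 3) is present, so the union is just that shape — boundary = 64.54 mm. So its perimeter = 64.54 mm. Layer 38 is larger (112.22 vs 64.54 mm).

layer 38 (z = 12.16 mm)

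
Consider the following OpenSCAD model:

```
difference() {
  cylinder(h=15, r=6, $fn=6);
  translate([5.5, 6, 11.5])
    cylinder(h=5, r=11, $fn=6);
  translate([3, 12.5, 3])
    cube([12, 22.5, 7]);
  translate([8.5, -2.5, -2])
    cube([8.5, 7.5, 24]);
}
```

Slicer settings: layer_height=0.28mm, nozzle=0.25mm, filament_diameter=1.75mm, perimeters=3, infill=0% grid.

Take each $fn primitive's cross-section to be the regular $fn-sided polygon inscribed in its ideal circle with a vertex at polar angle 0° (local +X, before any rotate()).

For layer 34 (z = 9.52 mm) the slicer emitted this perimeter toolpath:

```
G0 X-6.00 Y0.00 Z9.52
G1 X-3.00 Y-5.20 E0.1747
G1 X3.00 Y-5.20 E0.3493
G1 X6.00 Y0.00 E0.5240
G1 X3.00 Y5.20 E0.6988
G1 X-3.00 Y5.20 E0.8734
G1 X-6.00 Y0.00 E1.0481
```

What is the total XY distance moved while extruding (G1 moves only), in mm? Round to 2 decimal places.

36.01 mm

Sum the Euclidean lengths of each G1 segment: total = 36.01 mm.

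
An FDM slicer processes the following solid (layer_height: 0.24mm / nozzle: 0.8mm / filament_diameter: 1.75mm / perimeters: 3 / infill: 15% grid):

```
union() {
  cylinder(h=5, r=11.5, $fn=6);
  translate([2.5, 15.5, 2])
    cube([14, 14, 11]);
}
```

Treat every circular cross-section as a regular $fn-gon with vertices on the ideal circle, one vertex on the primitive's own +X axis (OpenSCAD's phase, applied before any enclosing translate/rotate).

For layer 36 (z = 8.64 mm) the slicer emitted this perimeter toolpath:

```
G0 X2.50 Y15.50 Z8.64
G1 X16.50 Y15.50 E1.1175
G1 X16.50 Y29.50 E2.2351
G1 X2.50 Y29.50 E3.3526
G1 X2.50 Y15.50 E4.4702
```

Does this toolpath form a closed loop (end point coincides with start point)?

yes

Start point (G0): (2.50, 15.50). End point (last G1): the path returns to the start — closed.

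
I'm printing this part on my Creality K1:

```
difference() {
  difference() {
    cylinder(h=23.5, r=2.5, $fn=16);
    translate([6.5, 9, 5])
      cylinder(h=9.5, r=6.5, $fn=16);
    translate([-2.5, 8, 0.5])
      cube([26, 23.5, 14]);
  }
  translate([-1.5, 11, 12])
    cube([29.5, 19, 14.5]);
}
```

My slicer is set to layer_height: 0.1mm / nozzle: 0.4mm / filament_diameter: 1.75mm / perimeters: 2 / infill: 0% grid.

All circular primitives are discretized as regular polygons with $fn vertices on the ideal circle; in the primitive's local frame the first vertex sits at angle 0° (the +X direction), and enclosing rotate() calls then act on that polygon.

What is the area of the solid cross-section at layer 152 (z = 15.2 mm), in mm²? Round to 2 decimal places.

19.13 mm²

At z = 15.2 mm: the r=2.5 cylinder contributes a regular 16-gon of circumradius 2.5 (area = (16/2)·2.500²·sin(360°/16) = 19.13 mm²); the cylinder at (6.5, 9) is absent (z outside [5, 14.5]); the cube at (-2.5, 8) is absent (z outside [0.5, 14.5]); Subtracting the remaining from the first: none of the subtracted shapes is present at this height, so the r=2.5 cylinder is unchanged — area = 19.13 mm²; the cube at (-1.5, 11) (footprint 29.5×19) is included at this height (area 560.50 mm²); After the difference (first − rest): starting from that combined region (19.13 mm²), the 29.5×19 cube at (-1.5, 11) misses the remaining region (no effect) — area = 19.13 mm². Overall, the cross-section is a single solid region. Net area = 19.13 mm².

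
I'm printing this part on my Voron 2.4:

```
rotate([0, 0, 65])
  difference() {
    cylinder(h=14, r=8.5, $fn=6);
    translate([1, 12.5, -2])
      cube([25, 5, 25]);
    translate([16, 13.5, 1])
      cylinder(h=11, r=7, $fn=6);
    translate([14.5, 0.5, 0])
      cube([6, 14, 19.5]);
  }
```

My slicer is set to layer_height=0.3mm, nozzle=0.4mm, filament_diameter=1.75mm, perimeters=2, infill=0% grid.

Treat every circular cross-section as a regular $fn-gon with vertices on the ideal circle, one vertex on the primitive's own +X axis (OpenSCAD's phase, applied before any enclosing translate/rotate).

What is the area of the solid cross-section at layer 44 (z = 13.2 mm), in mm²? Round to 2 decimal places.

At z = 13.2 mm: the r=8.5 cylinder gives a regular 6-gon of circumradius 8.5 (constant along its height) (area = (6/2)·8.500²·sin(360°/6) = 187.71 mm²); the cube at (1, 12.5) (footprint 25×5) is included at this height (area 125.00 mm²); the cylinder at (16, 13.5) does not reach this height (z outside [1, 12]); the 6×14 cube at (14.5, 0.5) contributes its full rectangle (area 84.00 mm²); Subtracting the remaining from the first: starting from the r=8.5 cylinder (187.71 mm²), the 25×5 cube at (1, 12.5) misses the remaining region (no effect); the 6×14 cube at (14.5, 0.5) misses the remaining region (no effect) — area = 187.71 mm²; (whole slice rotated 65° about Z — lengths, areas and connectivity unchanged). Overall, the cross-section is a single solid region. Net area = 187.71 mm².

187.71 mm²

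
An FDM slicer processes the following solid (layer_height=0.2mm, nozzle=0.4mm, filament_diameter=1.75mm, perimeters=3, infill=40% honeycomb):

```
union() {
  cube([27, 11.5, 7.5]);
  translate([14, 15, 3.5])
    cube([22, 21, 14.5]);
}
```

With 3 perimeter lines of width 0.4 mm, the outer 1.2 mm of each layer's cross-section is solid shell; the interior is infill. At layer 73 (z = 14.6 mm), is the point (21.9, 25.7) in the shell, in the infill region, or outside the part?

At z = 14.6 mm: the cube does not reach this height (z outside [0, 7.5]); the cube at (14, 15) is present — its section is the full 22×21 rectangle; Combining (union): only the 22×21 cube at (14, 15) is present, so the union is just that shape — 1 connected region. Overall, the cross-section is a single solid region. The nearest boundary edge runs (14.00, 36.00)→(14.00, 15.00); distance from the point to it = 7.90 mm. The point is inside the cross-section and 7.90 mm from the nearest boundary — more than the 1.2 mm shell width (3 × 0.4), so it's in the infill interior.

infill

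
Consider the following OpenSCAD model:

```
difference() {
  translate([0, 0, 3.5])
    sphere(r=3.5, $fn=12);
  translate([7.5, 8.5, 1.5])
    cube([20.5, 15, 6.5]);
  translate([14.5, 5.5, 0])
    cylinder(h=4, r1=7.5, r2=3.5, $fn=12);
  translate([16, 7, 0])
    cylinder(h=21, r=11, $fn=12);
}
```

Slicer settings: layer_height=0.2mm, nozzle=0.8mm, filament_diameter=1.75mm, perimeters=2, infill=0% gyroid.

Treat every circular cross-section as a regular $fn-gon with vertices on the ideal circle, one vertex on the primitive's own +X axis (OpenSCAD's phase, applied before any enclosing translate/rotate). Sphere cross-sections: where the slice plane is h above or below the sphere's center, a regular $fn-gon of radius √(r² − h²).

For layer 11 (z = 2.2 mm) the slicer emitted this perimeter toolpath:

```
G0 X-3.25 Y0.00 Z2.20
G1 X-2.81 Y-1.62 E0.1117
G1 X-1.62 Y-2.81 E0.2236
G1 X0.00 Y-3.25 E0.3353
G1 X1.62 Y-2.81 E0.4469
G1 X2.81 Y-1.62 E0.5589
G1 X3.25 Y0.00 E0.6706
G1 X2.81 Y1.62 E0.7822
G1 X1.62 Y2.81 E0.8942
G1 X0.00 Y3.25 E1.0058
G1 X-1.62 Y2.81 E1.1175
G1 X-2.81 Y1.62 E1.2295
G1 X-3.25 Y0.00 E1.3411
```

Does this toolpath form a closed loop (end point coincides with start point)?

yes

Start point (G0): (-3.25, 0.00). End point (last G1): the path returns to the start — closed.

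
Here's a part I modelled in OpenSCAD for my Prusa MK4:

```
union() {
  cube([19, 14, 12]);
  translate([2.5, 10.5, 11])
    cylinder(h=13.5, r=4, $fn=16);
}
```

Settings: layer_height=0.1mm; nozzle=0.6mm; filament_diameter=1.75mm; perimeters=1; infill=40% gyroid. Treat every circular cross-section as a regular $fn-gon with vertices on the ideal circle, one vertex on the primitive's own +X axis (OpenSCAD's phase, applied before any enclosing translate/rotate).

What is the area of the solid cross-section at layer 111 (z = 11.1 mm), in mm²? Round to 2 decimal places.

At z = 11.1 mm: the 19×14 cube contributes its full rectangle (area 266.00 mm²); the cylinder at (2.5, 10.5): section is a regular 16-gon, circumradius r=4 (area = (16/2)·4.000²·sin(360°/16) = 48.98 mm²); Combining (union): the regions partially overlap — summed areas 314.98 mm² minus the doubly-counted overlap 41.69 mm² gives 273.30 mm² — area = 273.30 mm². Overall, the cross-section is a single solid region. Net area = 273.30 mm².

273.30 mm²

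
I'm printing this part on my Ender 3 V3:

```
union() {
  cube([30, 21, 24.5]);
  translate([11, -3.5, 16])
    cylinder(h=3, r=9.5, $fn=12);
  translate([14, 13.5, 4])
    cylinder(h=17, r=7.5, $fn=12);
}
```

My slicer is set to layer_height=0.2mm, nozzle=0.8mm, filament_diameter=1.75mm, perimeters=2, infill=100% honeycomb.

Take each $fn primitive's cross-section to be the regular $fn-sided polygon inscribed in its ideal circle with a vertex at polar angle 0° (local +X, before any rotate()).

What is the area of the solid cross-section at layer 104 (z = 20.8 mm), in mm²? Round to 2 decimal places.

At z = 20.8 mm: the cube (footprint 30×21) is included at this height (area 630.00 mm²); the cylinder at (11, -3.5) is absent (z outside [16, 19]); the cylinder at (14, 13.5): section is a regular 12-gon, circumradius r=7.5 (area = (12/2)·7.500²·sin(360°/12) = 168.75 mm²); Combining (union): the r=7.5 cylinder at (14, 13.5) lies entirely inside the 30×21 cube, so the union is just the 30×21 cube — area = 630.00 mm². Overall, the cross-section is a single solid region. Net area = 630.00 mm².

630.00 mm²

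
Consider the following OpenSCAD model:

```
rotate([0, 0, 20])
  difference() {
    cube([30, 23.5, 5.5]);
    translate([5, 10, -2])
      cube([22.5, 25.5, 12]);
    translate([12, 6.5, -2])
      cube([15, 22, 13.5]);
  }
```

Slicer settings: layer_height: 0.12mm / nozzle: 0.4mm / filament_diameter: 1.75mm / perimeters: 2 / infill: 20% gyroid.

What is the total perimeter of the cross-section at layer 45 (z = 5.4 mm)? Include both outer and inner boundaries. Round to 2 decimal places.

141.00 mm

At z = 5.4 mm: the cube (footprint 30×23.5) is included at this height (perimeter 107.00 mm); the 22.5×25.5 cube at (5, 10) contributes its full rectangle (perimeter 96.00 mm); the 15×22 cube at (12, 6.5) contributes its full rectangle (perimeter 74.00 mm); Subtracting the remaining from the first: starting from the 30×23.5 cube, the 22.5×25.5 cube at (5, 10) partially overlaps it — only the 303.75 mm² overlap (of its 573.75 mm²) is removed, clipping the outline; the 15×22 cube at (12, 6.5) partially overlaps it — only the 52.50 mm² overlap (of its 330.00 mm²) is removed, clipping the outline — boundary = 141.00 mm; (rotated 20° about Z; rotation is an isometry so areas/perimeters/island counts are preserved). Overall, the cross-section is a single solid region. Total boundary length (outer) = 141.00 mm.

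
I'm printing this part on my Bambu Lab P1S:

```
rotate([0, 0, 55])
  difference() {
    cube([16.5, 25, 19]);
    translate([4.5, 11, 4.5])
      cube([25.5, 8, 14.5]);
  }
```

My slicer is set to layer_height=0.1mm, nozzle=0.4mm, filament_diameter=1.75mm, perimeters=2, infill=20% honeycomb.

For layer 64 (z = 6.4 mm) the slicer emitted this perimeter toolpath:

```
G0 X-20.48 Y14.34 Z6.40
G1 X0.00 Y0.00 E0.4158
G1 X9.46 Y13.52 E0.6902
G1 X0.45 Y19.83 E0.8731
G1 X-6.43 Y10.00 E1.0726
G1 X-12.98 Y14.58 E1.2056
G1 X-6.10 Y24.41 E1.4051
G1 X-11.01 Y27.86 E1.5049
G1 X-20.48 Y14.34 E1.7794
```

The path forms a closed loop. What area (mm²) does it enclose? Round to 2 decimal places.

316.58 mm²

Apply the shoelace formula to the sequence of (X, Y) vertices; enclosed area = 316.58 mm².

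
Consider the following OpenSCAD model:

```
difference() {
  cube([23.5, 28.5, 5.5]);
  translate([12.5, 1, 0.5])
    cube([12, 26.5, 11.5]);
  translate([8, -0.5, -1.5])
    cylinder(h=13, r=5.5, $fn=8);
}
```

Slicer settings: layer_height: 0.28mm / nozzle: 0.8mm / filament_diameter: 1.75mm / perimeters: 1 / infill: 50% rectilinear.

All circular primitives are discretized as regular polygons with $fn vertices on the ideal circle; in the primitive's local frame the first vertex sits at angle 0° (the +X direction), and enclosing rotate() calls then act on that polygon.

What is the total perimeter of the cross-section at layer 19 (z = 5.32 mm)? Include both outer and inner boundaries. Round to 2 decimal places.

At z = 5.32 mm: the 23.5×28.5 cube contributes its full rectangle (perimeter 104.00 mm); the cube at (12.5, 1) (footprint 12×26.5) is included at this height (perimeter 77.00 mm); the cylinder at (8, -0.5): section is a regular 8-gon, circumradius r=5.5 (perimeter = 2·8·5.500·sin(180°/8) = 33.68 mm); Subtracting the remaining from the first: starting from the 23.5×28.5 cube, the 12×26.5 cube at (12.5, 1) partially overlaps it — only the 291.50 mm² overlap (of its 318.00 mm²) is removed, clipping the outline; the r=5.5 cylinder at (8, -0.5) partially overlaps it — only the 37.21 mm² overlap (of its 85.56 mm²) is removed, clipping the outline — boundary = 128.89 mm. Overall, the cross-section has 2 separate islands. Total boundary length (outer) = 128.89 mm.

128.89 mm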